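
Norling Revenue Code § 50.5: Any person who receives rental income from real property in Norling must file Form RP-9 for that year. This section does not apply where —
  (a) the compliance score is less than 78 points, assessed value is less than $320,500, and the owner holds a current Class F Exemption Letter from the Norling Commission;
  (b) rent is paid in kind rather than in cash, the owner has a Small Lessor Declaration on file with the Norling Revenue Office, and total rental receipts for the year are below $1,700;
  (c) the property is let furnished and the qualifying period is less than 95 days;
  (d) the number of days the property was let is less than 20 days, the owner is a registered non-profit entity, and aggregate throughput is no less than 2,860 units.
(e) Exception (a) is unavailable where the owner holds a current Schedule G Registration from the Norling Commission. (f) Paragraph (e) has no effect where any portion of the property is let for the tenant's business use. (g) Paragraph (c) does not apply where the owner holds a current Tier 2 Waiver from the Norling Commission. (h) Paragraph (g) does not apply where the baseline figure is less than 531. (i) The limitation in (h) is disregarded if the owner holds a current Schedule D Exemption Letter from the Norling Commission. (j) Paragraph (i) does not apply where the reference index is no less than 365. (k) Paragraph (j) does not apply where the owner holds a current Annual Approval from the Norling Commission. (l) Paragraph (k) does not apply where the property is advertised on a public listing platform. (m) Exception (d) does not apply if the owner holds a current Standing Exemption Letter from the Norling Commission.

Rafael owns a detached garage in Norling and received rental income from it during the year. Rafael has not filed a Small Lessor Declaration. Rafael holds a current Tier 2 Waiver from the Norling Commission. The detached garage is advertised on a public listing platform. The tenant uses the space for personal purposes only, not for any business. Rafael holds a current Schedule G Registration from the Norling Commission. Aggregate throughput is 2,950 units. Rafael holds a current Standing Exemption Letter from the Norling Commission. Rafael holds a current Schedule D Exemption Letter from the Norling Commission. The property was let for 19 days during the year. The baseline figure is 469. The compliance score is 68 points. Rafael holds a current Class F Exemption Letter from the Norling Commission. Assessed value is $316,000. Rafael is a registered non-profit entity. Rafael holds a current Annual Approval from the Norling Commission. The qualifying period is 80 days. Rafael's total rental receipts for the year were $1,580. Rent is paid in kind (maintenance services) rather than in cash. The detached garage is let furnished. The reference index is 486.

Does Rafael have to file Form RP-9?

No — exception (c) applies; Rafael is not required to file Form RP-9.

Exception (a): the compliance score is 68 points, less than the 78 points limit; assessed value is $316,000, less than the $320,500 limit; a current Class F Exemption Letter is held — every condition holds. But: (e) operates against (a): a current Schedule G Registration is held. (f), which would lift (e), is inapplicable — the space is used for personal purposes only. So (a) is unavailable.
Exception (b) requires that the owner has a Small Lessor Declaration on file with the Norling Revenue Office; but no Small Lessor Declaration is on file, so (b) is unavailable.
All of (c)'s requirements are met (the property is let furnished; the qualifying period is 80 days, less than the 95 days limit). Under paragraphs (g)–(l): (g) applies (a current Tier 2 Waiver is held), but is displaced by (h): (h) operates against (g): the baseline figure is 469, less than the 531 limit. (i) would limit (h) — a current Schedule D Exemption Letter is held — but (j) sets (i) aside: (j) operates against (i): the reference index is 486, meeting the 365 threshold. (k) would limit (j) — a current Annual Approval is held — but (l) sets (k) aside: (l) operates — the property is publicly advertised. (c) remains available.
Exception (d)'s conditions are all satisfied: the number of days the property was let is 19 days, less than the 20 days limit; Rafael is a registered non-profit; aggregate throughput is 2,950 units, meeting the 2,860 units threshold. Turning to paragraph (m): (m) is engaged — a current Standing Exemption Letter is held. (d) is therefore removed.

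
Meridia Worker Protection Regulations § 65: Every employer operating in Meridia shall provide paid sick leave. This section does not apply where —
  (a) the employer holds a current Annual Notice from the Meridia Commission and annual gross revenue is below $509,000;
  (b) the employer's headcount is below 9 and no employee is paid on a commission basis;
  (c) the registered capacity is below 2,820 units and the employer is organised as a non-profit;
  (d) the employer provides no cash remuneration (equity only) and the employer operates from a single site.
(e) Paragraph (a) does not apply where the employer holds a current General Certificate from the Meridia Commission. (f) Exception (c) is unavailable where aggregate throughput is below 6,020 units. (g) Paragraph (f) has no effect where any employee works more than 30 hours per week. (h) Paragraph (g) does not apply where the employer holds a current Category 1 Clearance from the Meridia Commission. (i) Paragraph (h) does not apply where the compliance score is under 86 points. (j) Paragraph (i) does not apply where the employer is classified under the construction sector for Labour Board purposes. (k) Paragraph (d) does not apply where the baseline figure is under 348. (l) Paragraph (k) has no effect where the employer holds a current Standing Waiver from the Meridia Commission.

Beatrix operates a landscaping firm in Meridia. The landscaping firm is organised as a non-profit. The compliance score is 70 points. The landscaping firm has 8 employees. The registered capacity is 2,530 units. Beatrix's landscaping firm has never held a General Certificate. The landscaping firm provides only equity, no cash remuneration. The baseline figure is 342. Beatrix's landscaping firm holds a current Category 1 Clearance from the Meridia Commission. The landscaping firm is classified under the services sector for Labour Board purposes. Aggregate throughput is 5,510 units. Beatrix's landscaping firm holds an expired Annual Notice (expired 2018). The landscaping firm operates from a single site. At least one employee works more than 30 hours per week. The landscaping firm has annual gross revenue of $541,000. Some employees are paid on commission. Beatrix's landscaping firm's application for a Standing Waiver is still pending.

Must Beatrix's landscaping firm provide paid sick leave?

Exception (a) fails — the Annual Notice is not current.
Exception (b) does not apply: some employees are paid on commission.
Exception (c)'s conditions are all satisfied: the registered capacity is 2,530 units, below the 2,820 units limit; the employer is a non-profit. As to paragraphs (f)–(j): (f) operates (aggregate throughput is 5,510 units, below the 6,020 units limit), but is displaced by (g): (g) applies — at least one employee exceeds 30 hours/week. (h) would limit (g) — a current Category 1 Clearance is held — but (i) sets (h) aside: (i) is triggered — the compliance score is 70 points, under the 86 points limit. (j) is not engaged (the landscaping firm is classified under the services sector), so (i) stands. (c) remains available.
Exception (d) is satisfied on its face — remuneration is equity-only; the employer operates from a single site. But: (k) is triggered — the baseline figure is 342, under the 348 limit. (l) is not engaged (no current Standing Waiver is held), so (k) stands. (d) is therefore removed.

No — exception (c) applies; Beatrix's landscaping firm is not required to provide paid sick leave.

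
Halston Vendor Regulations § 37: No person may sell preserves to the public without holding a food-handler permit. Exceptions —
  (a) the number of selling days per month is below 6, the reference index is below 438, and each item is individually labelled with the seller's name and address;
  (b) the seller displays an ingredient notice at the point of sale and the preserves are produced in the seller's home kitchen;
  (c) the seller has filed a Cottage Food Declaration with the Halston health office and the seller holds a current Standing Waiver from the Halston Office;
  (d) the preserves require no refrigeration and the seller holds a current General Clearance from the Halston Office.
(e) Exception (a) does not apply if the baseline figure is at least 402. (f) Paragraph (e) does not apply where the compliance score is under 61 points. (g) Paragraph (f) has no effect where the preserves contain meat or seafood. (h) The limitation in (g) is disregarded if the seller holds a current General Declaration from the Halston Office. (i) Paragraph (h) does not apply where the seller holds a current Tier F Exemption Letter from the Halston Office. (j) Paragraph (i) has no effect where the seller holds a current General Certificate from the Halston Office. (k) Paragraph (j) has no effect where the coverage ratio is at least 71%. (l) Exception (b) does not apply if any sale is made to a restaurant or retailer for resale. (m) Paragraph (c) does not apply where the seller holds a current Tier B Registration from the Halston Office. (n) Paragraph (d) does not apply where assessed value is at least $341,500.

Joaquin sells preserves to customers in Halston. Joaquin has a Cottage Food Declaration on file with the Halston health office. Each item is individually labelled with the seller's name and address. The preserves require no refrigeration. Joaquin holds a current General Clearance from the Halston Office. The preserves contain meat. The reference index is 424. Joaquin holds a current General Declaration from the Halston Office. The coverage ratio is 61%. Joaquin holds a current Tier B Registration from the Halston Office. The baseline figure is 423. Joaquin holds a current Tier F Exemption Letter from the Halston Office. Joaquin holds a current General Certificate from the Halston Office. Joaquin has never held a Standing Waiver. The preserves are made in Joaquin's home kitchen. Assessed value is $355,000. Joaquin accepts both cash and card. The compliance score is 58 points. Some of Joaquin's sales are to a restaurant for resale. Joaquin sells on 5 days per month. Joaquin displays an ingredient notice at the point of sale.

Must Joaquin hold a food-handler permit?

Exception (a): the number of selling days per month is 5, below the 6 limit; the reference index is 424, below the 438 limit; items are individually labelled — every condition holds. Under paragraphs (e)–(k): (e) would limit (a) — the baseline figure is 423, meeting the 402 threshold — but (f) sets (e) aside: (f) is triggered — the compliance score is 58 points, under the 61 points limit. (g) is engaged (the preserves contain meat), but is overridden by (h): (h) is engaged — a current General Declaration is held. (i) would limit (h) — a current Tier F Exemption Letter is held — but (j) sets (i) aside: (j) is engaged — a current General Certificate is held. (k), which would lift (j), is inapplicable — the coverage ratio is 61%, short of 71%. So (a) applies.
Exception (b): an ingredient notice is displayed; the preserves are home-kitchen produced — every condition holds. However, paragraph (l) must be considered: (l) operates against (b): some sales are to a restaurant for resale. Exception (b) does not apply.
Exception (c) fails — the Standing Waiver is not current.
All of (d)'s requirements are met (the preserves are shelf-stable; a current General Clearance is held). However, paragraph (n) must be considered: (n) operates against (d): assessed value is $355,000, meeting the $341,500 threshold. So (d) is unavailable.

No — exception (a) applies; Joaquin is not required to hold a food-handler permit.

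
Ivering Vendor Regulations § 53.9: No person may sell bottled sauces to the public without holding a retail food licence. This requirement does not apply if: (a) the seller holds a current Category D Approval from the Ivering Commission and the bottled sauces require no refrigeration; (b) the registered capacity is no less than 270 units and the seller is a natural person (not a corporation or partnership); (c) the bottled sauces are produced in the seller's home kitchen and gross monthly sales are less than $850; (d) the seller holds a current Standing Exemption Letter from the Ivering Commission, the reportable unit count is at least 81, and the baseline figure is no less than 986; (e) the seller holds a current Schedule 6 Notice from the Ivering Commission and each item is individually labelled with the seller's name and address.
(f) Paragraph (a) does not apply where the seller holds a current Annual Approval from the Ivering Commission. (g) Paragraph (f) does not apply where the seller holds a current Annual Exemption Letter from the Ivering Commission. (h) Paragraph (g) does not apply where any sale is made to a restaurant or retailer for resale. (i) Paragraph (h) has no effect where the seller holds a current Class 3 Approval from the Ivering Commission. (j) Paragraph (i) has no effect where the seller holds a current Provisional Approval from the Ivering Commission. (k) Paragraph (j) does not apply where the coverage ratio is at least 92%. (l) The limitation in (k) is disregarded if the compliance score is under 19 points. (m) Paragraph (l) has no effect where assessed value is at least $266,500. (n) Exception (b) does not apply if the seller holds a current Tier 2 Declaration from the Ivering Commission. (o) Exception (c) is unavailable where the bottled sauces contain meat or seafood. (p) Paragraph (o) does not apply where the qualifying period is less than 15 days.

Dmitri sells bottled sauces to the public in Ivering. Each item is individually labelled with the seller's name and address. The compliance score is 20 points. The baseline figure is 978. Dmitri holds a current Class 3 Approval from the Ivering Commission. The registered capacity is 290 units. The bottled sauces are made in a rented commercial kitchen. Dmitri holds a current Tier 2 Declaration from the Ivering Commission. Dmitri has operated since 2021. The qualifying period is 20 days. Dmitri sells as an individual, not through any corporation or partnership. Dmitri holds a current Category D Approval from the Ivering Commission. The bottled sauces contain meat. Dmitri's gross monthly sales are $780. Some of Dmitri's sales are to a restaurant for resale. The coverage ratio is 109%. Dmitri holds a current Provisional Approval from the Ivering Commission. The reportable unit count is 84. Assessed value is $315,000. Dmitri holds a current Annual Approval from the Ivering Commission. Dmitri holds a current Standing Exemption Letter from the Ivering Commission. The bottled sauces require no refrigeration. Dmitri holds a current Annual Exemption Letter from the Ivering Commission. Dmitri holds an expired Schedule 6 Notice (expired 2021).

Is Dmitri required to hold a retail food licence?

Exception (a): a current Category D Approval is held; the bottled sauces are shelf-stable — every condition holds. Considering the limiting provisions: (f) operates (a current Annual Approval is held), but is overridden by (g): (g) operates against (f): a current Annual Exemption Letter is held. (h) would limit (g) — some sales are to a restaurant for resale — but (i) sets (h) aside: (i) operates against (h): a current Class 3 Approval is held. (j) is triggered (a current Provisional Approval is held), but is set aside by (k): (k) operates against (j): the coverage ratio is 109%, meeting the 92% threshold. (l) is inapplicable (the compliance score is 20 points, not under 19 points), so (k) stands. (a) remains available.
All of (b)'s requirements are met (the registered capacity is 290 units, meeting the 270 units threshold; the seller is a natural person). Turning to paragraph (n): (n) operates — a current Tier 2 Declaration is held. So (b) is unavailable.
Exception (c) fails — the bottled sauces are made in a commercial kitchen, not a home kitchen.
Exception (d) does not apply: the baseline figure is 978, short of 986.
Exception (e) does not apply: there is no Schedule 6 Notice in force.

No — exception (a) applies; Dmitri is not required to hold a retail food licence.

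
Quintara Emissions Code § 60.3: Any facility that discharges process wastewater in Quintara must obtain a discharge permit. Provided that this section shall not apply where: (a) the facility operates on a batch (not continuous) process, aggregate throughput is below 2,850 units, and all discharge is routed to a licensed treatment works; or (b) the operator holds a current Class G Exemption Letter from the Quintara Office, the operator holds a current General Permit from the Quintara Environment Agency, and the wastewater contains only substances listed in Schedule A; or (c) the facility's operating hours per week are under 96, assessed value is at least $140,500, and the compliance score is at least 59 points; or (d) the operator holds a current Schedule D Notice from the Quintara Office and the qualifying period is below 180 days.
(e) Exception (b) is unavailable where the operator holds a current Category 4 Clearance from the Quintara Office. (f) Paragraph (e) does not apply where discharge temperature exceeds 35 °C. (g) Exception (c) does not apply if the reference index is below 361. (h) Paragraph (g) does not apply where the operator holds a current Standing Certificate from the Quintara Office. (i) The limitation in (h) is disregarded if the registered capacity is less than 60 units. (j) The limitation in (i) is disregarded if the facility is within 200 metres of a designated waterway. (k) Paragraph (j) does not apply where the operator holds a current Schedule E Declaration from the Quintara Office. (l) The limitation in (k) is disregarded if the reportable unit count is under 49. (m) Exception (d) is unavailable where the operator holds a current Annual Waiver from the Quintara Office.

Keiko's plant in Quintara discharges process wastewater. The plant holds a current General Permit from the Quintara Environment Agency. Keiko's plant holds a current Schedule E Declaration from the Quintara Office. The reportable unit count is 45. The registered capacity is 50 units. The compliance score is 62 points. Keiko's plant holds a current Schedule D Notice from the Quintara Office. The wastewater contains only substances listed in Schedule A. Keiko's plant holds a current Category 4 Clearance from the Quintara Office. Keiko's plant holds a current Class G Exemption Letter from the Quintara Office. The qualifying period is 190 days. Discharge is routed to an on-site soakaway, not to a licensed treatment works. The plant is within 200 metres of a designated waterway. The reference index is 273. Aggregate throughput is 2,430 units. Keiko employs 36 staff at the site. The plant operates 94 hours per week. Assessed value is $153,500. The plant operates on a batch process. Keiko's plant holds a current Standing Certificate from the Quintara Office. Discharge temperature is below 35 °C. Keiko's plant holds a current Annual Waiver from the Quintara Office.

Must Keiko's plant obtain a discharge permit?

No — exception (c) applies; Keiko's plant is not required to obtain a discharge permit.

Exception (a) requires that all discharge is routed to a licensed treatment works; but discharge is not routed to a licensed treatment works, so (a) is unavailable.
Exception (b)'s conditions are all satisfied: a current Class G Exemption Letter is held; a current General Permit is held; the wastewater is Schedule-A-only. However, paragraphs (e)–(f) must be considered: (e) operates against (b): a current Category 4 Clearance is held. (f), which would lift (e), is not triggered — discharge temperature is below 35 °C. Exception (b) does not apply.
All of (c)'s requirements are met (the facility's operating hours per week are 94, under the 96 limit; assessed value is $153,500, meeting the $140,500 threshold; the compliance score is 62 points, meeting the 59 points threshold). Under paragraphs (g)–(l): (g) would limit (c) — the reference index is 273, below the 361 limit — but (h) sets (g) aside: (h) operates against (g): a current Standing Certificate is held. (i) is engaged (the registered capacity is 50 units, less than the 60 units limit), but is itself disapplied by (j): (j) operates against (i): the plant is within 200 m of a designated waterway. (k) applies (a current Schedule E Declaration is held), but yields to (l): (l) applies — the reportable unit count is 45, under the 49 limit. Exception (c) stands.
Exception (d) fails — the qualifying period is 190 days, not below 180 days.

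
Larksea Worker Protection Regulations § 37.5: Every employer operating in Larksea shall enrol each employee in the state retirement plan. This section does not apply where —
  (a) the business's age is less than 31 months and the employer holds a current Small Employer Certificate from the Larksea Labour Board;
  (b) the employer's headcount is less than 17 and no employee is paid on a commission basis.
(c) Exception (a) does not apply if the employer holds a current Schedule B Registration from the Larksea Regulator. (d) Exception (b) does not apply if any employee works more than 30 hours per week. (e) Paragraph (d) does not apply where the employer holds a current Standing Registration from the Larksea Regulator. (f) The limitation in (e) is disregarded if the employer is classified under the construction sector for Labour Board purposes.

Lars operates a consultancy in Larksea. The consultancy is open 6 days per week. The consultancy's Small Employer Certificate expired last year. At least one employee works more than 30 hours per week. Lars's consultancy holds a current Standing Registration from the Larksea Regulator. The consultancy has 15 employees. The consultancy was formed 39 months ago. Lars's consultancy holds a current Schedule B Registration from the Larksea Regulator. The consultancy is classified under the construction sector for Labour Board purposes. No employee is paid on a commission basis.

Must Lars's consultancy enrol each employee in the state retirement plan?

Exception (a) fails — the business's age is 39 months, not less than 31 months.
Exception (b) is satisfied on its face — the employer's headcount is 15, less than the 17 limit; no employee is paid on commission. But applying paragraphs (d)–(f): (d) applies — at least one employee exceeds 30 hours/week. (e) is engaged (a current Standing Registration is held), but is set aside by (f): (f) operates against (e): the consultancy is classified under the construction sector. (b) is therefore removed.
Every exception is unavailable, so the rule governs.

Yes — Lars's consultancy must enrol each employee in the state retirement plan.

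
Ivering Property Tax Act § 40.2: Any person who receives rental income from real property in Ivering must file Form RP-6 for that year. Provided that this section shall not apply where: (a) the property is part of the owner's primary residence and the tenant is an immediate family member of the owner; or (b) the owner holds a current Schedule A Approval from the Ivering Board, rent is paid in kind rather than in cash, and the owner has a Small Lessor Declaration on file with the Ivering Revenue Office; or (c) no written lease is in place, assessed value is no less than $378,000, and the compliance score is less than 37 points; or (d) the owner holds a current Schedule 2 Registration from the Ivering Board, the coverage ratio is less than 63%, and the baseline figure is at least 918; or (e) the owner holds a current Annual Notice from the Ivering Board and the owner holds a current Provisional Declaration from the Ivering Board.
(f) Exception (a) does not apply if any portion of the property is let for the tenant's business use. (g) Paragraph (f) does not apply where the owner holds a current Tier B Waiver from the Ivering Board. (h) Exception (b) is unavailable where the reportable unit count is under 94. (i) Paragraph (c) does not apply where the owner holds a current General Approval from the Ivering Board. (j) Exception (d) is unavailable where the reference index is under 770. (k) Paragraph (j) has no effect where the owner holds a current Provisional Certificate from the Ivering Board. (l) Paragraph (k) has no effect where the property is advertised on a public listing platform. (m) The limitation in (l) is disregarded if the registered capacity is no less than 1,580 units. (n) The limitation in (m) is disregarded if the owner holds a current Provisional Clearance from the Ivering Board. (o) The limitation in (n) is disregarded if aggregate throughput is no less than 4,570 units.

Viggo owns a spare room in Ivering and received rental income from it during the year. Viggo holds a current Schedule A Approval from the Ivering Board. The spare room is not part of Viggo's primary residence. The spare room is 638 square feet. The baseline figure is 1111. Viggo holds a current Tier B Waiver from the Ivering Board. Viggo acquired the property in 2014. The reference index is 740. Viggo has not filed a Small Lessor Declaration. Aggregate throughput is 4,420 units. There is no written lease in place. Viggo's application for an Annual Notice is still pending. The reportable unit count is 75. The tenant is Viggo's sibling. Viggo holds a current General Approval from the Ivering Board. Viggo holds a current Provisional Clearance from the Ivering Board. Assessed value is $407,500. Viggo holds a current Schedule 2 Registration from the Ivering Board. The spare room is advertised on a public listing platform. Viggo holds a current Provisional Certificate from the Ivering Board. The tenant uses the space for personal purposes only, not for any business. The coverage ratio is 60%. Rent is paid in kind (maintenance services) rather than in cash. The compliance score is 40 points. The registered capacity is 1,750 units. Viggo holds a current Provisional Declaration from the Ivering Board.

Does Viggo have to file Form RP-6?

Exception (a) does not apply: the spare room is not part of the primary residence.
Exception (b) fails — no Small Lessor Declaration is on file.
Exception (c) fails — the compliance score is 40 points, not less than 37 points.
Exception (d) is satisfied on its face — a current Schedule 2 Registration is held; the coverage ratio is 60%, less than the 63% limit; the baseline figure is 1,111, meeting the 918 threshold. However, paragraphs (j)–(o) must be considered: (j) is engaged — the reference index is 740, under the 770 limit. (k) applies (a current Provisional Certificate is held), but is itself disapplied by (l): (l) is triggered — the property is publicly advertised. (m) operates (the registered capacity is 1,750 units, meeting the 1,580 units threshold), but is itself disapplied by (n): (n) applies — a current Provisional Clearance is held. (o) is not engaged (aggregate throughput is 4,420 units, short of 4,570 units), so (n) stands. (d) is therefore removed.
Exception (e) requires that the owner holds a current Annual Notice from the Ivering Board; but no current Annual Notice is held, so (e) is unavailable.
None of the exceptions is available; § 40.2 applies in full.

Yes — Viggo must file Form RP-6.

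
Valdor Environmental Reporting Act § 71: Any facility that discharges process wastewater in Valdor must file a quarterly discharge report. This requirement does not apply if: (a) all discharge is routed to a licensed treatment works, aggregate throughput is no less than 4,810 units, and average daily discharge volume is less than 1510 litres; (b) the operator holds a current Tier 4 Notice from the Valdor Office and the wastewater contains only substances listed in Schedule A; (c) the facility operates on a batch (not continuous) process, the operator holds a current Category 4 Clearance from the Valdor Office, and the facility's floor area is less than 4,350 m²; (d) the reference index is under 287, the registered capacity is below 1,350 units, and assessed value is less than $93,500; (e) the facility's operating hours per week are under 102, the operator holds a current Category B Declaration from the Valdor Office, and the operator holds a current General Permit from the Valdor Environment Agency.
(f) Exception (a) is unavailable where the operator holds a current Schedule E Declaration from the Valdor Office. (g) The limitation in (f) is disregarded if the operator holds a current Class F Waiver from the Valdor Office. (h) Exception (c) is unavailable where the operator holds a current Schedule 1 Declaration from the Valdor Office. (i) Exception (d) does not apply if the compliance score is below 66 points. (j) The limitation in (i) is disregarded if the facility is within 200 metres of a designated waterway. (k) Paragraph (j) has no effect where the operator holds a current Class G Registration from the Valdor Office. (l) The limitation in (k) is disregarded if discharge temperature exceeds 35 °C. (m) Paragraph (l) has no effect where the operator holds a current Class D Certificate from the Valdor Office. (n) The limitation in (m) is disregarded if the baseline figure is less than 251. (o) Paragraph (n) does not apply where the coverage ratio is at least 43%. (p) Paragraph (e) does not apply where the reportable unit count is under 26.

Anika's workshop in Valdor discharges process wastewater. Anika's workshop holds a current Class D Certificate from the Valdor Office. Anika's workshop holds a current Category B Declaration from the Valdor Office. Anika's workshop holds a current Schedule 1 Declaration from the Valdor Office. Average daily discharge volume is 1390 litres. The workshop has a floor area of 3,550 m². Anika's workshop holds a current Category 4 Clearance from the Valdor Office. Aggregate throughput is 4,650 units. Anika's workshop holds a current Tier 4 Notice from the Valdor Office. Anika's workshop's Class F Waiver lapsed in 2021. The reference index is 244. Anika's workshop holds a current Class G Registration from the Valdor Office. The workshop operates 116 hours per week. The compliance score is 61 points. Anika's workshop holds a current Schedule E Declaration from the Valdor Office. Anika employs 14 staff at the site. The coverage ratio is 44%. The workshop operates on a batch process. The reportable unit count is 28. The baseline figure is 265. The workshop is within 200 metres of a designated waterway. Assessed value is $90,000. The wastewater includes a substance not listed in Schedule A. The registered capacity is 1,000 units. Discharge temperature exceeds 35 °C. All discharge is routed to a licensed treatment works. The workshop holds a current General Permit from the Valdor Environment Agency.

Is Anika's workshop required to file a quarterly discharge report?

Yes — Anika's workshop must file a quarterly discharge report.

Exception (a) requires that aggregate throughput is no less than 4,810 units; but aggregate throughput is 4,650 units, short of 4,810 units, so (a) is unavailable.
Exception (b) requires that the wastewater contains only substances listed in Schedule A; but the wastewater includes a non-Schedule-A substance, so (b) is unavailable.
All of (c)'s requirements are met (the facility operates on a batch process; a current Category 4 Clearance is held; the facility's floor area is 3,550 m², less than the 4,350 m² limit). However, paragraph (h) must be considered: (h) operates against (c): a current Schedule 1 Declaration is held. (c) is therefore removed.
All of (d)'s requirements are met (the reference index is 244, under the 287 limit; the registered capacity is 1,000 units, below the 1,350 units limit; assessed value is $90,000, less than the $93,500 limit). However, paragraphs (i)–(o) must be considered: (i) is triggered — the compliance score is 61 points, below the 66 points limit. (j) is engaged (the workshop is within 200 m of a designated waterway), but is overridden by (k): (k) operates against (j): a current Class G Registration is held. (l) is engaged (discharge temperature exceeds 35 °C), but is displaced by (m): (m) is engaged — a current Class D Certificate is held. (n) is inapplicable (the baseline figure is 265, not less than 251), so (m) stands. So (d) is unavailable.
Exception (e) requires that the facility's operating hours per week are under 102; but the facility's operating hours per week are 116, not under 102, so (e) is unavailable.
No exception displaces § 71.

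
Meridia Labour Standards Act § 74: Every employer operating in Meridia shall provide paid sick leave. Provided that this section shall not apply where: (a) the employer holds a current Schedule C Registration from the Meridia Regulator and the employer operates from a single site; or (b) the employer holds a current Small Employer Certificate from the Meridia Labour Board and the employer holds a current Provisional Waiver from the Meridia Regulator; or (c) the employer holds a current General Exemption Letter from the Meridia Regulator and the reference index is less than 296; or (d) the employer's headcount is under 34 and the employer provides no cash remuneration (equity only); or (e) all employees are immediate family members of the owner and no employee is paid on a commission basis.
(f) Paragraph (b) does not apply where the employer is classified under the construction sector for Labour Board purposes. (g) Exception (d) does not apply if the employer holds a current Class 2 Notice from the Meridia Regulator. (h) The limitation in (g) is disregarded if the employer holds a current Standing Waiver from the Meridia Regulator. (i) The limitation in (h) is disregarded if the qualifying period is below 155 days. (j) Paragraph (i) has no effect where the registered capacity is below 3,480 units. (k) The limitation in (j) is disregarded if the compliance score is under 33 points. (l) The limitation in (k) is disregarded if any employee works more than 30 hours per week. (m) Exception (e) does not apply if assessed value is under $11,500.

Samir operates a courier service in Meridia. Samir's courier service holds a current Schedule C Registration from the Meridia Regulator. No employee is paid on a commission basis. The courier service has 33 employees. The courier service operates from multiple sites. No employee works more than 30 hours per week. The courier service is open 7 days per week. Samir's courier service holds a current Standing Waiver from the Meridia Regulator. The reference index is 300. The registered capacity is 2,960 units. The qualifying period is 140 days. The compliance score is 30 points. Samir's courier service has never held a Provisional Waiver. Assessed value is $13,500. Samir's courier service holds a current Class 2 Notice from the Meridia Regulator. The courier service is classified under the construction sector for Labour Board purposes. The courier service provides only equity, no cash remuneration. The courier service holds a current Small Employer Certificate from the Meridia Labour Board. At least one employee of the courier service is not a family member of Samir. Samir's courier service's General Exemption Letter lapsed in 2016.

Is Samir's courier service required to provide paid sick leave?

Yes — Samir's courier service must provide paid sick leave.

Exception (a) requires that the employer operates from a single site; but the employer operates from multiple sites, so (a) is unavailable.
Exception (b) does not apply: no current Provisional Waiver is held.
Exception (c) requires that the employer holds a current General Exemption Letter from the Meridia Regulator; but there is no General Exemption Letter in force, so (c) is unavailable.
All of (d)'s requirements are met (the employer's headcount is 33, under the 34 limit; remuneration is equity-only). But: (g) operates against (d): a current Class 2 Notice is held. (h) is engaged (a current Standing Waiver is held), but is overridden by (i): (i) operates against (h): the qualifying period is 140 days, below the 155 days limit. (j) is triggered (the registered capacity is 2,960 units, below the 3,480 units limit), but yields to (k): (k) is triggered — the compliance score is 30 points, under the 33 points limit. (l), which would lift (k), does not operate here — no employee exceeds 30 hours/week. Exception (d) does not apply.
Exception (e) requires that all employees are immediate family members of the owner; but at least one employee is not a family member, so (e) is unavailable.
No exception is made out. Samir's courier service falls within the general rule.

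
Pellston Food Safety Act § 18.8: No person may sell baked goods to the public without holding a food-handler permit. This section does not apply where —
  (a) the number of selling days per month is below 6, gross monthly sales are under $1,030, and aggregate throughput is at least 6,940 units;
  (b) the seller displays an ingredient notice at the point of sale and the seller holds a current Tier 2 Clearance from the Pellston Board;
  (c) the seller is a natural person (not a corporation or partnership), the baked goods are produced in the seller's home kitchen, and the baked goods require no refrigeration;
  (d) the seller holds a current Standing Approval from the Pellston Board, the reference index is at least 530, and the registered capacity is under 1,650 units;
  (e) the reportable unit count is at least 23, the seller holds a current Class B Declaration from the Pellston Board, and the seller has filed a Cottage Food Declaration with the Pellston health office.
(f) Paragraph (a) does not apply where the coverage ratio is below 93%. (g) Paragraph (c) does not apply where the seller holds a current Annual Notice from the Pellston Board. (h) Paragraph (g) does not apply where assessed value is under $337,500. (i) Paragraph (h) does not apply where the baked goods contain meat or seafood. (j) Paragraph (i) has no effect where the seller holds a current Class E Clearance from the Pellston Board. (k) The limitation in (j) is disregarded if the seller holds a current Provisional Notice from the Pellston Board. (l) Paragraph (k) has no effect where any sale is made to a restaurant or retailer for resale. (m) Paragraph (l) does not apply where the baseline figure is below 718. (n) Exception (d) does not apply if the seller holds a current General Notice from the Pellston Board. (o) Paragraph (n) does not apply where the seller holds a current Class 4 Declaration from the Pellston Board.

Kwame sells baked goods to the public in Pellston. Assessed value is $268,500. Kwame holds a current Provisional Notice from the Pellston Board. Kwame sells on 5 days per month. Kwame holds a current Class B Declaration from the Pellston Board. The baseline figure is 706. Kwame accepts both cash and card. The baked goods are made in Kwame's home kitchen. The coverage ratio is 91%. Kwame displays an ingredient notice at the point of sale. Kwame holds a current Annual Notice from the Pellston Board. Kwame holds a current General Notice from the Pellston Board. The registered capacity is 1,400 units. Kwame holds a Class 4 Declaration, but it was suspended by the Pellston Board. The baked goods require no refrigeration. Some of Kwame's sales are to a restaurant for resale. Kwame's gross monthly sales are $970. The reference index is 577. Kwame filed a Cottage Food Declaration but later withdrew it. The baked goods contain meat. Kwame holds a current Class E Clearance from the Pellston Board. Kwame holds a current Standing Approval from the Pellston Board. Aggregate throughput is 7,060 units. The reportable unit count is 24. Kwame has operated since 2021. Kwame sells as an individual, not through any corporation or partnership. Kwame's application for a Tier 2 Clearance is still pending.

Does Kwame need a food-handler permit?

Yes — Kwame must hold a food-handler permit.

All of (a)'s requirements are met (the number of selling days per month is 5, below the 6 limit; gross monthly sales are $970, under the $1,030 limit; aggregate throughput is 7,060 units, meeting the 6,940 units threshold). However, paragraph (f) must be considered: (f) operates against (a): the coverage ratio is 91%, below the 93% limit. Exception (a) does not apply.
Exception (b) requires that the seller holds a current Tier 2 Clearance from the Pellston Board; but there is no Tier 2 Clearance in force, so (b) is unavailable.
Exception (c)'s conditions are all satisfied: the seller is a natural person; the baked goods are home-kitchen produced; the baked goods are shelf-stable. However, paragraphs (g)–(m) must be considered: (g) operates against (c): a current Annual Notice is held. (h) is triggered (assessed value is $268,500, under the $337,500 limit), but is overridden by (i): (i) operates against (h): the baked goods contain meat. (j) would limit (i) — a current Class E Clearance is held — but (k) sets (j) aside: (k) is engaged — a current Provisional Notice is held. (l) applies (some sales are to a restaurant for resale), but is displaced by (m): (m) is triggered — the baseline figure is 706, below the 718 limit. So (c) is unavailable.
Exception (d)'s conditions are all satisfied: a current Standing Approval is held; the reference index is 577, meeting the 530 threshold; the registered capacity is 1,400 units, under the 1,650 units limit. But: (n) operates against (d): a current General Notice is held. (o), which would lift (n), is not triggered — there is no Class 4 Declaration in force. Exception (d) does not apply.
Exception (e) fails — the Cottage Food Declaration was withdrawn.
No exception applies. The general rule governs.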